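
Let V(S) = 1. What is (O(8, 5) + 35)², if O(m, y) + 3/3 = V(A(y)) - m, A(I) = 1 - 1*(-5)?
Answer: 729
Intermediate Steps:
A(I) = 6 (A(I) = 1 + 5 = 6)
O(m, y) = -m (O(m, y) = -1 + (1 - m) = -m)
(O(8, 5) + 35)² = (-1*8 + 35)² = (-8 + 35)² = 27² = 729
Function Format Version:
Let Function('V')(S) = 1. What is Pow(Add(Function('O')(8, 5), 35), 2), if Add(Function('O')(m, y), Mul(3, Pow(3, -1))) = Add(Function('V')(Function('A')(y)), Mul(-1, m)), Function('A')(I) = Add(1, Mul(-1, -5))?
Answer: 729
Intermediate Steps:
Function('A')(I) = 6 (Function('A')(I) = Add(1, 5) = 6)
Function('O')(m, y) = Mul(-1, m) (Function('O')(m, y) = Add(-1, Add(1, Mul(-1, m))) = Mul(-1, m))
Pow(Add(Function('O')(8, 5), 35), 2) = Pow(Add(Mul(-1, 8), 35), 2) = Pow(Add(-8, 35), 2) = Pow(27, 2) = 729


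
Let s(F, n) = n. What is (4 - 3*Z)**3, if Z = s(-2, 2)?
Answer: -8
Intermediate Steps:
Z = 2
(4 - 3*Z)**3 = (4 - 3*2)**3 = (4 - 6)**3 = (-2)**3 = -8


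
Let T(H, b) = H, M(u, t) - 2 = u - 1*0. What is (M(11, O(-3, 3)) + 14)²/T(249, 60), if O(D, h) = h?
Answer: 243/83 ≈ 2.9277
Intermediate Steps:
M(u, t) = 2 + u (M(u, t) = 2 + (u - 1*0) = 2 + (u + 0) = 2 + u)
(M(11, O(-3, 3)) + 14)²/T(249, 60) = ((2 + 11) + 14)²/249 = (13 + 14)²*(1/249) = 27²*(1/249) = 729*(1/249) = 243/83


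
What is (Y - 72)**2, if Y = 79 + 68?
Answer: 5625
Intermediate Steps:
Y = 147
(Y - 72)**2 = (147 - 72)**2 = 75**2 = 5625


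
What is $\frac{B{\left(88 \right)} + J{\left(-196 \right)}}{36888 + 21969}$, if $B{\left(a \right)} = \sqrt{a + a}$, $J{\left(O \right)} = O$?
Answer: $- \frac{196}{58857} + \frac{4 \sqrt{11}}{58857} \approx -0.0031047$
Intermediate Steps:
$B{\left(a \right)} = \sqrt{2} \sqrt{a}$ ($B{\left(a \right)} = \sqrt{2 a} = \sqrt{2} \sqrt{a}$)
$\frac{B{\left(88 \right)} + J{\left(-196 \right)}}{36888 + 21969} = \frac{\sqrt{2} \sqrt{88} - 196}{36888 + 21969} = \frac{\sqrt{2} \cdot 2 \sqrt{22} - 196}{58857} = \left(4 \sqrt{11} - 196\right) \frac{1}{58857} = \left(-196 + 4 \sqrt{11}\right) \frac{1}{58857} = - \frac{196}{58857} + \frac{4 \sqrt{11}}{58857}$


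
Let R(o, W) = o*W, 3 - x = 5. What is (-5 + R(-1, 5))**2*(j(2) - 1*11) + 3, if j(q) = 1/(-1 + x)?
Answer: -3391/3 ≈ -1130.3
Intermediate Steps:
x = -2 (x = 3 - 1*5 = 3 - 5 = -2)
R(o, W) = W*o
j(q) = -1/3 (j(q) = 1/(-1 - 2) = 1/(-3) = -1/3)
(-5 + R(-1, 5))**2*(j(2) - 1*11) + 3 = (-5 + 5*(-1))**2*(-1/3 - 1*11) + 3 = (-5 - 5)**2*(-1/3 - 11) + 3 = (-10)**2*(-34/3) + 3 = 100*(-34/3) + 3 = -3400/3 + 3 = -3391/3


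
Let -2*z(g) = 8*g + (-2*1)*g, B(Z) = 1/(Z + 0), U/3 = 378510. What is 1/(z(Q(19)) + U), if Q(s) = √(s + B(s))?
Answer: 1198615/1361063290769 + √6878/8166379744614 ≈ 8.8066e-7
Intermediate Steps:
U = 1135530 (U = 3*378510 = 1135530)
B(Z) = 1/Z
Q(s) = √(s + 1/s)
z(g) = -3*g (z(g) = -(8*g + (-2*1)*g)/2 = -(8*g - 2*g)/2 = -3*g)
1/(z(Q(19)) + U) = 1/(-3*√(19 + 1/19) + 1135530) = 1/(-3*√6878/19 + 1135530) = 1/(1135530 - 3*√6878/19)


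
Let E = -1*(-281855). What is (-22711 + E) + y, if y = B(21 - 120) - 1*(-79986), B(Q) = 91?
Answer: 339221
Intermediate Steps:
y = 80077 (y = 91 - 1*(-79986) = 91 + 79986 = 80077)
E = 281855
(-22711 + E) + y = (-22711 + 281855) + 80077 = 259144 + 80077 = 339221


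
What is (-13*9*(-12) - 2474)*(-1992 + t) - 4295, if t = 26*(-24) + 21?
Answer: 2772355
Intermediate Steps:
t = -603 (t = -624 + 21 = -603)
(-13*9*(-12) - 2474)*(-1992 + t) - 4295 = (-13*9*(-12) - 2474)*(-1992 - 603) - 4295 = (-117*(-12) - 2474)*(-2595) - 4295 = (1404 - 2474)*(-2595) - 4295 = -1070*(-2595) - 4295 = 2776650 - 4295 = 2772355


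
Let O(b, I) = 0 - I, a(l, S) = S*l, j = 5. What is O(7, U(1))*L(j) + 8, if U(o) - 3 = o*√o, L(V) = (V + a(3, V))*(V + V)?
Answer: -792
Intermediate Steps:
L(V) = 8*V² (L(V) = (V + V*3)*(V + V) = (V + 3*V)*(2*V) = (4*V)*(2*V) = 8*V²)
U(o) = 3 + o^(3/2) (U(o) = 3 + o*√o = 3 + o^(3/2))
O(b, I) = -I
O(7, U(1))*L(j) + 8 = (-(3 + 1^(3/2)))*(8*5²) + 8 = (-(3 + 1))*(8*25) + 8 = -1*4*200 + 8 = -4*200 + 8 = -800 + 8 = -792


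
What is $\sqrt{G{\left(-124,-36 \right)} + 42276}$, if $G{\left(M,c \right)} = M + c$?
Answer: $2 \sqrt{10529} \approx 205.22$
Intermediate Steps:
$\sqrt{G{\left(-124,-36 \right)} + 42276} = \sqrt{\left(-124 - 36\right) + 42276} = \sqrt{-160 + 42276} = \sqrt{42116} = 2 \sqrt{10529}$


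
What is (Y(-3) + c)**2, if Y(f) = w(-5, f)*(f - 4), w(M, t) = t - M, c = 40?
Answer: 676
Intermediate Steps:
Y(f) = (-4 + f)*(5 + f) (Y(f) = (f - 1*(-5))*(f - 4) = (f + 5)*(-4 + f) = (5 + f)*(-4 + f) = (-4 + f)*(5 + f))
(Y(-3) + c)**2 = ((-4 - 3)*(5 - 3) + 40)**2 = (-7*2 + 40)**2 = (-14 + 40)**2 = 26**2 = 676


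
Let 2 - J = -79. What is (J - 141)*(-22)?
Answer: 1320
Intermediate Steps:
J = 81 (J = 2 - 1*(-79) = 2 + 79 = 81)
(J - 141)*(-22) = (81 - 141)*(-22) = -60*(-22) = 1320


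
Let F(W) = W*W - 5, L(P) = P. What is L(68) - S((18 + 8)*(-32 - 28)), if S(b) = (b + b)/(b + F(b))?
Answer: 33076300/486407 ≈ 68.001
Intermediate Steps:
F(W) = -5 + W**2 (F(W) = W**2 - 5 = -5 + W**2)
S(b) = 2*b/(-5 + b + b**2) (S(b) = (b + b)/(b + (-5 + b**2)) = (2*b)/(-5 + b + b**2) = 2*b/(-5 + b + b**2))
L(68) - S((18 + 8)*(-32 - 28)) = 68 - 2*(18 + 8)*(-32 - 28)/(-5 + (18 + 8)*(-32 - 28) + ((18 + 8)*(-32 - 28))**2) = 68 - 2*26*(-60)/(-5 + 26*(-60) + (26*(-60))**2) = 68 - 2*(-1560)/(-5 - 1560 + (-1560)**2) = 68 - 2*(-1560)/(-5 - 1560 + 2433600) = 68 - 2*(-1560)/2432035 = 68 - 1*(-624/486407) = 68 + 624/486407 = 33076300/486407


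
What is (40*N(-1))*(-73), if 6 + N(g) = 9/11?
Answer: 166440/11 ≈ 15131.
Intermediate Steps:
N(g) = -57/11 (N(g) = -6 + 9/11 = -57/11)
(40*N(-1))*(-73) = (40*(-57/11))*(-73) = -2280/11*(-73) = 166440/11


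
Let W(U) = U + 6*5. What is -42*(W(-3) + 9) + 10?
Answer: -1502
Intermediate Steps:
W(U) = 30 + U (W(U) = U + 30 = 30 + U)
-42*(W(-3) + 9) + 10 = -42*((30 - 3) + 9) + 10 = -42*(27 + 9) + 10 = -42*36 + 10 = -1512 + 10 = -1502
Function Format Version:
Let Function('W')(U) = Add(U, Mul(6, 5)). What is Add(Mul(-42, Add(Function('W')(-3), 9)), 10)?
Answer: -1502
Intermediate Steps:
Function('W')(U) = Add(30, U) (Function('W')(U) = Add(U, 30) = Add(30, U))
Add(Mul(-42, Add(Function('W')(-3), 9)), 10) = Add(Mul(-42, Add(Add(30, -3), 9)), 10) = Add(Mul(-42, Add(27, 9)), 10) = Add(Mul(-42, 36), 10) = Add(-1512, 10) = -1502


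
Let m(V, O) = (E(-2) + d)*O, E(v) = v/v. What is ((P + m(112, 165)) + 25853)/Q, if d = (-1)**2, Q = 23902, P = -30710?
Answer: -4527/23902 ≈ -0.18940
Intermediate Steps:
E(v) = 1
d = 1
m(V, O) = 2*O (m(V, O) = (1 + 1)*O = 2*O)
((P + m(112, 165)) + 25853)/Q = ((-30710 + 2*165) + 25853)/23902 = ((-30710 + 330) + 25853)*(1/23902) = (-30380 + 25853)*(1/23902) = -4527*1/23902 = -4527/23902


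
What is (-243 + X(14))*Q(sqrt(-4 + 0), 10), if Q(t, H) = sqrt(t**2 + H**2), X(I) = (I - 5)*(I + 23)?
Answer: 360*sqrt(6) ≈ 881.82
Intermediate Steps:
X(I) = (-5 + I)*(23 + I)
Q(t, H) = sqrt(H**2 + t**2)
(-243 + X(14))*Q(sqrt(-4 + 0), 10) = (-243 + (-115 + 14**2 + 18*14))*sqrt(10**2 + (sqrt(-4 + 0))**2) = (-243 + (-115 + 196 + 252))*sqrt(100 + (sqrt(-4))**2) = (-243 + 333)*sqrt(100 + (2*I)**2) = 90*sqrt(100 - 4) = 90*sqrt(96) = 90*(4*sqrt(6)) = 360*sqrt(6)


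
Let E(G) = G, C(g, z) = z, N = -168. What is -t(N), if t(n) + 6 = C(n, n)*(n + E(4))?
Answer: -27546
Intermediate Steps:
t(n) = -6 + n*(4 + n) (t(n) = -6 + n*(n + 4) = -6 + n*(4 + n))
-t(N) = -(-6 + (-168)**2 + 4*(-168)) = -(-6 + 28224 - 672) = -1*27546 = -27546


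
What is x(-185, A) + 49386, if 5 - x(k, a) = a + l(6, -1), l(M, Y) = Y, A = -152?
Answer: 49544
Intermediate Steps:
x(k, a) = 6 - a (x(k, a) = 5 - (a - 1) = 5 - (-1 + a) = 5 + (1 - a) = 6 - a)
x(-185, A) + 49386 = (6 - 1*(-152)) + 49386 = (6 + 152) + 49386 = 158 + 49386 = 49544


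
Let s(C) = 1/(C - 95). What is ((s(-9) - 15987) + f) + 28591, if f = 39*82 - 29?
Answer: 1640391/104 ≈ 15773.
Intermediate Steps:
s(C) = 1/(-95 + C)
f = 3169 (f = 3198 - 29 = 3169)
((s(-9) - 15987) + f) + 28591 = ((1/(-95 - 9) - 15987) + 3169) + 28591 = ((1/(-104) - 15987) + 3169) + 28591 = ((-1/104 - 15987) + 3169) + 28591 = (-1662649/104 + 3169) + 28591 = -1333073/104 + 28591 = 1640391/104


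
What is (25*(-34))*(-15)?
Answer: 12750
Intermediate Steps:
(25*(-34))*(-15) = -850*(-15) = 12750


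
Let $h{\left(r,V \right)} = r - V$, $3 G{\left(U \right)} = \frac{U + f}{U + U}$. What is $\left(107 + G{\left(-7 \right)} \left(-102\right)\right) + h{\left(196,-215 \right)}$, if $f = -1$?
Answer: $\frac{3490}{7} \approx 498.57$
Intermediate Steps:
$G{\left(U \right)} = \frac{-1 + U}{6 U}$ ($G{\left(U \right)} = \frac{\left(U - 1\right) \frac{1}{U + U}}{3} = \frac{\left(-1 + U\right) \frac{1}{2 U}}{3} = \frac{\frac{1}{2} \frac{1}{U} \left(-1 + U\right)}{3} = \frac{-1 + U}{6 U}$)
$\left(107 + G{\left(-7 \right)} \left(-102\right)\right) + h{\left(196,-215 \right)} = \left(107 + \frac{-1 - 7}{6 \left(-7\right)} \left(-102\right)\right) + \left(196 - -215\right) = \left(107 + \frac{1}{6} \left(- \frac{1}{7}\right) \left(-8\right) \left(-102\right)\right) + \left(196 + 215\right) = \left(107 + \frac{4}{21} \left(-102\right)\right) + 411 = \left(107 - \frac{136}{7}\right) + 411 = \frac{613}{7} + 411 = \frac{3490}{7}$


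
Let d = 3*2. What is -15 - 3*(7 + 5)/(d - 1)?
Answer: -111/5 ≈ -22.200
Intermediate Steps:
d = 6
-15 - 3*(7 + 5)/(d - 1) = -15 - 3*(7 + 5)/(6 - 1) = -15 - 36/5 = -111/5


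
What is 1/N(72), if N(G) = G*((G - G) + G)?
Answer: 1/5184 ≈ 0.00019290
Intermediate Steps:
N(G) = G**2 (N(G) = G*(0 + G) = G*G = G**2)
1/N(72) = 1/(72**2) = 1/5184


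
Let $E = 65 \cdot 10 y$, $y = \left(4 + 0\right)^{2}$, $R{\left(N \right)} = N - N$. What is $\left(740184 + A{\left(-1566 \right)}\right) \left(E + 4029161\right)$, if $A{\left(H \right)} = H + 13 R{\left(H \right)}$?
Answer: $2983692466698$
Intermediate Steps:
$R{\left(N \right)} = 0$
$y = 16$ ($y = 4^{2} = 16$)
$A{\left(H \right)} = H$ ($A{\left(H \right)} = H + 13 \cdot 0 = H + 0 = H$)
$E = 10400$ ($E = 65 \cdot 10 \cdot 16 = 650 \cdot 16 = 10400$)
$\left(740184 + A{\left(-1566 \right)}\right) \left(E + 4029161\right) = \left(740184 - 1566\right) \left(10400 + 4029161\right) = 738618 \cdot 4039561 = 2983692466698$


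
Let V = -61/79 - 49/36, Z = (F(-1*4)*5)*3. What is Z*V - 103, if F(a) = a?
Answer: 5924/237 ≈ 24.996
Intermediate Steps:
Z = -60 (Z = (-1*4*5)*3 = -4*5*3 = -20*3 = -60)
V = -6067/2844 (V = -61*1/79 - 49*1/36 = -61/79 - 49/36 = -6067/2844 ≈ -2.1333)
Z*V - 103 = -60*(-6067/2844) - 103 = 30335/237 - 103 = 5924/237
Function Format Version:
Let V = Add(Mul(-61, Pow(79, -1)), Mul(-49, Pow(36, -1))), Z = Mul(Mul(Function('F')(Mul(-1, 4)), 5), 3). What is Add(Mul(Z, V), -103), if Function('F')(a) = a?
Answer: Rational(5924, 237) ≈ 24.996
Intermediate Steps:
Z = -60 (Z = Mul(Mul(Mul(-1, 4), 5), 3) = Mul(Mul(-4, 5), 3) = Mul(-20, 3) = -60)
V = Rational(-6067, 2844) (V = Add(Mul(-61, Rational(1, 79)), Mul(-49, Rational(1, 36))) = Add(Rational(-61, 79), Rational(-49, 36)) = Rational(-6067, 2844) ≈ -2.1333)
Add(Mul(Z, V), -103) = Add(Mul(-60, Rational(-6067, 2844)), -103) = Add(Rational(30335, 237), -103) = Rational(5924, 237)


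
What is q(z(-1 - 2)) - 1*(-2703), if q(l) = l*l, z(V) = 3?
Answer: 2712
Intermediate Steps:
q(l) = l**2
q(z(-1 - 2)) - 1*(-2703) = 3**2 - 1*(-2703) = 9 + 2703 = 2712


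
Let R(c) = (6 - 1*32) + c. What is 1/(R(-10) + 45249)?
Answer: 1/45213 ≈ 2.2118e-5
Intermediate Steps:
R(c) = -26 + c (R(c) = (6 - 32) + c = -26 + c)
1/(R(-10) + 45249) = 1/((-26 - 10) + 45249) = 1/(-36 + 45249) = 1/45213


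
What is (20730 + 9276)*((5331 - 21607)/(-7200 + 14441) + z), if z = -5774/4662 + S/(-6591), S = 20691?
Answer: -63010912949324/316945811 ≈ -1.9881e+5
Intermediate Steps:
z = -22419646/5121207 (z = -5774/4662 + 20691/(-6591) = -5774*1/4662 + 20691*(-1/6591) = -2887/2331 - 6897/2197 = -22419646/5121207 ≈ -4.3778)
(20730 + 9276)*((5331 - 21607)/(-7200 + 14441) + z) = (20730 + 9276)*((5331 - 21607)/(-7200 + 14441) - 22419646/5121207) = 30006*(-16276/7241 - 22419646/5121207) = 30006*(-16276*1/7241 - 22419646/5121207) = 30006*(-1252/557 - 22419646/5121207) = 30006*(-18899493986/2852512299) = -63010912949324/316945811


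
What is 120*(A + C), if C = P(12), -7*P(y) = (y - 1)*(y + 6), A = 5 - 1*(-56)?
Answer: 27480/7 ≈ 3925.7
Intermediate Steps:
A = 61 (A = 5 + 56 = 61)
P(y) = -(-1 + y)*(6 + y)/7 (P(y) = -(y - 1)*(y + 6)/7 = -(-1 + y)*(6 + y)/7)
C = -198/7 (C = 6/7 - 5/7*12 - ⅐*12² = 6/7 - 60/7 - ⅐*144 = 6/7 - 60/7 - 144/7 = -198/7 ≈ -28.286)
120*(A + C) = 120*(61 - 198/7) = 120*(229/7) = 27480/7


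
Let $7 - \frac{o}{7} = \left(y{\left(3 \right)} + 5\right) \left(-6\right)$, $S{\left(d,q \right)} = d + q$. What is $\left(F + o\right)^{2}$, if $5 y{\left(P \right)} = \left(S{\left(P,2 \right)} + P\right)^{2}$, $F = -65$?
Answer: $\frac{13380964}{25} \approx 5.3524 \cdot 10^{5}$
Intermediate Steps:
$y{\left(P \right)} = \frac{\left(2 + 2 P\right)^{2}}{5}$ ($y{\left(P \right)} = \frac{\left(\left(P + 2\right) + P\right)^{2}}{5} = \frac{\left(\left(2 + P\right) + P\right)^{2}}{5} = \frac{\left(2 + 2 P\right)^{2}}{5}$)
$o = \frac{3983}{5}$ ($o = 49 - 7 \left(\frac{4 \left(1 + 3\right)^{2}}{5} + 5\right) \left(-6\right) = 49 - 7 \left(\frac{4 \cdot 4^{2}}{5} + 5\right) \left(-6\right) = 49 - 7 \left(\frac{4}{5} \cdot 16 + 5\right) \left(-6\right) = 49 - 7 \left(\frac{64}{5} + 5\right) \left(-6\right) = 49 - 7 \cdot \frac{89}{5} \left(-6\right) = 49 - - \frac{3738}{5} = 49 + \frac{3738}{5} = \frac{3983}{5} \approx 796.6$)
$\left(F + o\right)^{2} = \left(-65 + \frac{3983}{5}\right)^{2} = \left(\frac{3658}{5}\right)^{2} = \frac{13380964}{25}$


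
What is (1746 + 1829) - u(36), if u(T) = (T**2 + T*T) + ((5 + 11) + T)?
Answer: 931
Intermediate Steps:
u(T) = 16 + T + 2*T**2 (u(T) = (T**2 + T**2) + (16 + T) = 2*T**2 + (16 + T) = 16 + T + 2*T**2)
(1746 + 1829) - u(36) = (1746 + 1829) - (16 + 36 + 2*36**2) = 3575 - (16 + 36 + 2*1296) = 3575 - (16 + 36 + 2592) = 3575 - 1*2644 = 3575 - 2644 = 931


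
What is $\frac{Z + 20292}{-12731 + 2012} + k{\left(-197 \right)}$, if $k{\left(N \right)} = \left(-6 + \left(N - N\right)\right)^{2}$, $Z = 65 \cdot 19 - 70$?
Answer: $\frac{364427}{10719} \approx 33.998$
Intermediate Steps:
$Z = 1165$ ($Z = 1235 - 70 = 1165$)
$k{\left(N \right)} = 36$ ($k{\left(N \right)} = \left(-6 + 0\right)^{2} = \left(-6\right)^{2} = 36$)
$\frac{Z + 20292}{-12731 + 2012} + k{\left(-197 \right)} = \frac{1165 + 20292}{-12731 + 2012} + 36 = \frac{21457}{-10719} + 36 = 21457 \left(- \frac{1}{10719}\right) + 36 = - \frac{21457}{10719} + 36 = \frac{364427}{10719}$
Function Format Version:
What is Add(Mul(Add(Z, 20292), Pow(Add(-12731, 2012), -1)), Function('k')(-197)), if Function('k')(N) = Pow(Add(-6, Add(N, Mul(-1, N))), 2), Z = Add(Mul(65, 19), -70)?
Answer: Rational(364427, 10719) ≈ 33.998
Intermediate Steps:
Z = 1165 (Z = Add(1235, -70) = 1165)
Function('k')(N) = 36 (Function('k')(N) = Pow(Add(-6, 0), 2) = Pow(-6, 2) = 36)
Add(Mul(Add(Z, 20292), Pow(Add(-12731, 2012), -1)), Function('k')(-197)) = Add(Mul(Add(1165, 20292), Pow(Add(-12731, 2012), -1)), 36) = Add(Mul(21457, Pow(-10719, -1)), 36) = Add(Mul(21457, Rational(-1, 10719)), 36) = Add(Rational(-21457, 10719), 36) = Rational(364427, 10719)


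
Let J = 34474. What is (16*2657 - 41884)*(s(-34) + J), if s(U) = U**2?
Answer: 22375640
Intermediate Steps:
(16*2657 - 41884)*(s(-34) + J) = (16*2657 - 41884)*((-34)**2 + 34474) = (42512 - 41884)*(1156 + 34474) = 628*35630 = 22375640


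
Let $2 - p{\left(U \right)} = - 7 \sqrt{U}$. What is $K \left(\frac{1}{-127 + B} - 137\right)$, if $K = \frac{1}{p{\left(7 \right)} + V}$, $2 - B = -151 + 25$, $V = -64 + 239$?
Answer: $- \frac{12036}{15493} + \frac{476 \sqrt{7}}{15493} \approx -0.69558$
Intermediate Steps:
$V = 175$
$B = 128$ ($B = 2 - \left(-151 + 25\right) = 2 - -126 = 2 + 126 = 128$)
$p{\left(U \right)} = 2 + 7 \sqrt{U}$ ($p{\left(U \right)} = 2 - - 7 \sqrt{U} = 2 + 7 \sqrt{U}$)
$K = \frac{1}{177 + 7 \sqrt{7}}$ ($K = \frac{1}{\left(2 + 7 \sqrt{7}\right) + 175} = \frac{1}{177 + 7 \sqrt{7}} \approx 0.0051146$)
$K \left(\frac{1}{-127 + B} - 137\right) = \left(\frac{177}{30986} - \frac{7 \sqrt{7}}{30986}\right) \left(\frac{1}{-127 + 128} - 137\right) = \left(\frac{177}{30986} - \frac{7 \sqrt{7}}{30986}\right) \left(1^{-1} - 137\right) = \left(\frac{177}{30986} - \frac{7 \sqrt{7}}{30986}\right) \left(1 - 137\right) = \left(\frac{177}{30986} - \frac{7 \sqrt{7}}{30986}\right) \left(-136\right) = - \frac{12036}{15493} + \frac{476 \sqrt{7}}{15493}$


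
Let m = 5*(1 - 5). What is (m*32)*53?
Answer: -33920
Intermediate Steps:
m = -20 (m = 5*(-4) = -20)
(m*32)*53 = -20*32*53 = -640*53 = -33920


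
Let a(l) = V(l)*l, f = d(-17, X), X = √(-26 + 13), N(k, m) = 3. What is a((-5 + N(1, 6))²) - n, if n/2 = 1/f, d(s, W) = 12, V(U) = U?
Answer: 95/6 ≈ 15.833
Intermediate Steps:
X = I*√13 (X = √(-13) = I*√13 ≈ 3.6056*I)
f = 12
a(l) = l² (a(l) = l*l = l²)
n = ⅙ (n = 2/12 = 2*(1/12) = ⅙ ≈ 0.16667)
a((-5 + N(1, 6))²) - n = ((-5 + 3)²)² - 1*⅙ = ((-2)²)² - ⅙ = 4² - ⅙ = 16 - ⅙ = 95/6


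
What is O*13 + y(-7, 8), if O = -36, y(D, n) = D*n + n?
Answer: -516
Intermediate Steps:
y(D, n) = n + D*n
O*13 + y(-7, 8) = -36*13 + 8*(1 - 7) = -468 + 8*(-6) = -468 - 48 = -516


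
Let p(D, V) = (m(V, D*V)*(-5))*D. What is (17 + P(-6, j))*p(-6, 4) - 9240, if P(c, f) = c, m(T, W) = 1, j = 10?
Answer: -8910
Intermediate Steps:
p(D, V) = -5*D (p(D, V) = (1*(-5))*D = -5*D)
(17 + P(-6, j))*p(-6, 4) - 9240 = (17 - 6)*(-5*(-6)) - 9240 = 11*30 - 9240 = 330 - 9240 = -8910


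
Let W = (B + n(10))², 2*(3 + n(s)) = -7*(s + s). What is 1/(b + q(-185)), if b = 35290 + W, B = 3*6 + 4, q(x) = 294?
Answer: 1/38185 ≈ 2.6188e-5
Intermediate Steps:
B = 22 (B = 18 + 4 = 22)
n(s) = -3 - 7*s (n(s) = -3 + (-7*(s + s))/2 = -3 + (-14*s)/2 = -3 - 7*s)
W = 2601 (W = (22 + (-3 - 7*10))² = (22 + (-3 - 70))² = (22 - 73)² = (-51)² = 2601)
b = 37891 (b = 35290 + 2601 = 37891)
1/(b + q(-185)) = 1/(37891 + 294) = 1/38185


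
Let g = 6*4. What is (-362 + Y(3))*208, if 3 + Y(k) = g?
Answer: -70928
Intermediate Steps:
g = 24
Y(k) = 21 (Y(k) = -3 + 24 = 21)
(-362 + Y(3))*208 = (-362 + 21)*208 = -341*208 = -70928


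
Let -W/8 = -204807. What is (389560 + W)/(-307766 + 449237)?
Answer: 2028016/141471 ≈ 14.335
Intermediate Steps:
W = 1638456 (W = -8*(-204807) = 1638456)
(389560 + W)/(-307766 + 449237) = (389560 + 1638456)/(-307766 + 449237) = 2028016/141471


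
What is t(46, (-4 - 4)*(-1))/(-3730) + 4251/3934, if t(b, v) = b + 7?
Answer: 3911932/3668455 ≈ 1.0664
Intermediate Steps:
t(b, v) = 7 + b
t(46, (-4 - 4)*(-1))/(-3730) + 4251/3934 = (7 + 46)/(-3730) + 4251/3934 = 53*(-1/3730) + 4251*(1/3934) = -53/3730 + 4251/3934 = 3911932/3668455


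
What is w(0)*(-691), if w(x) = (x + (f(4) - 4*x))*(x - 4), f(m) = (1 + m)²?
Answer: 69100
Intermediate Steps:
w(x) = (-4 + x)*(25 - 3*x) (w(x) = (x + ((1 + 4)² - 4*x))*(x - 4) = (x + (5² - 4*x))*(-4 + x) = (x + (25 - 4*x))*(-4 + x) = (25 - 3*x)*(-4 + x) = (-4 + x)*(25 - 3*x))
w(0)*(-691) = (-100 - 3*0² + 37*0)*(-691) = (-100 - 3*0 + 0)*(-691) = (-100 + 0 + 0)*(-691) = -100*(-691) = 69100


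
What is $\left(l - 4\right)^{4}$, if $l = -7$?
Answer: $14641$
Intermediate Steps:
$\left(l - 4\right)^{4} = \left(-7 - 4\right)^{4} = \left(-11\right)^{4} = 14641$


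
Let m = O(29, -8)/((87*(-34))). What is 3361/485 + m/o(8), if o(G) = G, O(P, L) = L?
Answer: 9942323/1434630 ≈ 6.9302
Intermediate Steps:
m = 4/1479 (m = -8/(87*(-34)) = -8/(-2958) = -8*(-1/2958) = 4/1479 ≈ 0.0027045)
3361/485 + m/o(8) = 3361/485 + (4/1479)/8 = 3361*(1/485) + (4/1479)*(⅛) = 3361/485 + 1/2958 = 9942323/1434630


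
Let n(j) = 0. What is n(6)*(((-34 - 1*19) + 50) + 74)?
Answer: 0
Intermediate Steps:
n(6)*(((-34 - 1*19) + 50) + 74) = 0*(((-34 - 1*19) + 50) + 74) = 0*(((-34 - 19) + 50) + 74) = 0*((-53 + 50) + 74) = 0*(-3 + 74) = 0*71 = 0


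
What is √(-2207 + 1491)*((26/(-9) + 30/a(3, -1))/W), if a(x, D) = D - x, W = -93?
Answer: 187*I*√179/837 ≈ 2.9891*I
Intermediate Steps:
√(-2207 + 1491)*((26/(-9) + 30/a(3, -1))/W) = √(-2207 + 1491)*((26/(-9) + 30/(-1 - 1*3))/(-93)) = √(-716)*((26*(-⅑) + 30/(-1 - 3))*(-1/93)) = (2*I*√179)*((-26/9 + 30/(-4))*(-1/93)) = (2*I*√179)*((-26/9 + 30*(-¼))*(-1/93)) = (2*I*√179)*((-26/9 - 15/2)*(-1/93)) = (2*I*√179)*(-187/18*(-1/93)) = (2*I*√179)*(187/1674) = 187*I*√179/837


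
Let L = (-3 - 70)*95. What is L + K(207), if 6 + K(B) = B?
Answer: -6734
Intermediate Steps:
L = -6935 (L = -73*95 = -6935)
K(B) = -6 + B
L + K(207) = -6935 + (-6 + 207) = -6935 + 201 = -6734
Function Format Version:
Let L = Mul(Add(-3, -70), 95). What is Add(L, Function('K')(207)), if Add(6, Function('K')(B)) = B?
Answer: -6734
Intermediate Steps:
L = -6935 (L = Mul(-73, 95) = -6935)
Function('K')(B) = Add(-6, B)
Add(L, Function('K')(207)) = Add(-6935, Add(-6, 207)) = Add(-6935, 201) = -6734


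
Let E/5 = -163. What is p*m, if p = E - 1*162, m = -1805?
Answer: 1763485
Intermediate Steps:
E = -815 (E = 5*(-163) = -815)
p = -977 (p = -815 - 1*162 = -815 - 162 = -977)
p*m = -977*(-1805) = 1763485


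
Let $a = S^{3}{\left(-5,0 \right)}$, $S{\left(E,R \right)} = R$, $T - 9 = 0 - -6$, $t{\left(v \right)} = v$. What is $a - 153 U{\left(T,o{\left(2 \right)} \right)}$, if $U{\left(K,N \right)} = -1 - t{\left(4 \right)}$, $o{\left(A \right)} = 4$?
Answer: $765$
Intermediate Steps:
$T = 15$ ($T = 9 + \left(0 - -6\right) = 9 + \left(0 + 6\right) = 9 + 6 = 15$)
$U{\left(K,N \right)} = -5$ ($U{\left(K,N \right)} = -1 - 4 = -5$)
$a = 0$ ($a = 0^{3} = 0$)
$a - 153 U{\left(T,o{\left(2 \right)} \right)} = 0 - -765 = 0 + 765 = 765$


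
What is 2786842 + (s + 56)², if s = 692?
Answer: 3346346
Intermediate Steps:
2786842 + (s + 56)² = 2786842 + (692 + 56)² = 2786842 + 748² = 2786842 + 559504 = 3346346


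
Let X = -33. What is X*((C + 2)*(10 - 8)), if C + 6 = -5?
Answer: 594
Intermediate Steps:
C = -11 (C = -6 - 5 = -11)
X*((C + 2)*(10 - 8)) = -33*(-11 + 2)*(10 - 8) = -(-297)*2 = -33*(-18) = 594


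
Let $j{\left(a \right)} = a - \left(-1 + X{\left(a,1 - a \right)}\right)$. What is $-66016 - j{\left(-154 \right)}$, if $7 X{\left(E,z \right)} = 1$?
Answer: $- \frac{461040}{7} \approx -65863.0$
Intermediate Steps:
$X{\left(E,z \right)} = \frac{1}{7}$ ($X{\left(E,z \right)} = \frac{1}{7} \cdot 1 = \frac{1}{7}$)
$j{\left(a \right)} = \frac{6}{7} + a$ ($j{\left(a \right)} = a - \left(-1 + \frac{1}{7}\right) = a - - \frac{6}{7} = a + \frac{6}{7} = \frac{6}{7} + a$)
$-66016 - j{\left(-154 \right)} = -66016 - \left(\frac{6}{7} - 154\right) = -66016 - - \frac{1072}{7} = -66016 + \frac{1072}{7} = - \frac{461040}{7}$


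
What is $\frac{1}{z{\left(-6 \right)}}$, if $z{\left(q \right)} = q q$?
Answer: $\frac{1}{36} \approx 0.027778$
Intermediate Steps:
$z{\left(q \right)} = q^{2}$
$\frac{1}{z{\left(-6 \right)}} = \frac{1}{\left(-6\right)^{2}} = \frac{1}{36}$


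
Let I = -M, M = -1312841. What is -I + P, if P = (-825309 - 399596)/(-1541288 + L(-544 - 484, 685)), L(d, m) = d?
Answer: -2024814454851/1542316 ≈ -1.3128e+6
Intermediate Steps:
I = 1312841 (I = -1*(-1312841) = 1312841)
P = 1224905/1542316 (P = (-825309 - 399596)/(-1541288 + (-544 - 484)) = -1224905/(-1541288 - 1028) = -1224905/(-1542316) = -1224905*(-1/1542316) = 1224905/1542316 ≈ 0.79420)
-I + P = -1*1312841 + 1224905/1542316 = -1312841 + 1224905/1542316 = -2024814454851/1542316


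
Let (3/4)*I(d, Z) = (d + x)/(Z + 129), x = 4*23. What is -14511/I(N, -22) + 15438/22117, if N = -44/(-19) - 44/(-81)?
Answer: -158541337582977/12915266384 ≈ -12276.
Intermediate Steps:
N = 4400/1539 (N = -44*(-1/19) - 44*(-1/81) = 44/19 + 44/81 = 4400/1539 ≈ 2.8590)
x = 92
I(d, Z) = 4*(92 + d)/(3*(129 + Z)) (I(d, Z) = 4*((d + 92)/(Z + 129))/3 = 4*((92 + d)/(129 + Z))/3 = 4*(92 + d)/(3*(129 + Z)))
-14511/I(N, -22) + 15438/22117 = -14511*3*(129 - 22)/(4*(92 + 4400/1539)) + 15438/22117 = -14511/((4/3)*(145988/1539)/107) + 15438*(1/22117) = -14511/((4/3)*(1/107)*(145988/1539)) + 15438/22117 = -14511/583952/494019 + 15438/22117 = -14511*494019/583952 + 15438/22117 = -7168709709/583952 + 15438/22117 = -158541337582977/12915266384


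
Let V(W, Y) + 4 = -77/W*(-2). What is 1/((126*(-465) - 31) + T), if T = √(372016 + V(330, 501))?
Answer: -879315/51540744428 - √83702805/51540744428 ≈ -1.7238e-5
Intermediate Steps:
V(W, Y) = -4 + 154/W (V(W, Y) = -4 - 77/W*(-2) = -4 + 154/W)
T = √83702805/15 (T = √(372016 + (-4 + 154/330)) = √(372016 + (-4 + 154*(1/330))) = √(372016 + (-4 + 7/15)) = √(372016 - 53/15) = √(5580187/15) = √83702805/15 ≈ 609.93)
1/((126*(-465) - 31) + T) = 1/((126*(-465) - 31) + √83702805/15) = 1/((-58590 - 31) + √83702805/15) = 1/(-58621 + √83702805/15)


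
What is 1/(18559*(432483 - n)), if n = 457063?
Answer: -1/456180220 ≈ -2.1921e-9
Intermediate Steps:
1/(18559*(432483 - n)) = 1/(18559*(432483 - 1*457063)) = 1/(18559*(432483 - 457063)) = (1/18559)/(-24580) = (1/18559)*(-1/24580) = -1/456180220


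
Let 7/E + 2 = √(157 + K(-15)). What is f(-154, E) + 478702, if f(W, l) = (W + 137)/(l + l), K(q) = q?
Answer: 3350931/7 - 17*√142/14 ≈ 4.7869e+5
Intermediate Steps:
E = 7/(-2 + √142) (E = 7/(-2 + √(157 - 15)) = 7/(-2 + √142) ≈ 0.70590)
f(W, l) = (137 + W)/(2*l) (f(W, l) = (137 + W)/((2*l)) = (137 + W)*(1/(2*l)) = (137 + W)/(2*l))
f(-154, E) + 478702 = (137 - 154)/(2*(7/69 + 7*√142/138)) + 478702 = (½)*(-17)/(7/69 + 7*√142/138) + 478702 = -17/(2*(7/69 + 7*√142/138)) + 478702 = 478702 - 17/(2*(7/69 + 7*√142/138))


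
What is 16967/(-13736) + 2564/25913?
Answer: -404446767/355940968 ≈ -1.1363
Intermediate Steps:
16967/(-13736) + 2564/25913 = 16967*(-1/13736) + 2564*(1/25913) = -16967/13736 + 2564/25913 = -404446767/355940968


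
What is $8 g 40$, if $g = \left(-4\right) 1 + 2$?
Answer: $-640$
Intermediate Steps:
$g = -2$ ($g = -4 + 2 = -2$)
$8 g 40 = 8 \left(-2\right) 40 = \left(-16\right) 40 = -640$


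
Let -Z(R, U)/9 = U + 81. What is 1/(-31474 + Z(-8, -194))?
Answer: -1/30457 ≈ -3.2833e-5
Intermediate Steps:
Z(R, U) = -729 - 9*U (Z(R, U) = -9*(U + 81) = -9*(81 + U) = -729 - 9*U)
1/(-31474 + Z(-8, -194)) = 1/(-31474 + (-729 - 9*(-194))) = 1/(-31474 + (-729 + 1746)) = 1/(-31474 + 1017) = 1/(-30457) = -1/30457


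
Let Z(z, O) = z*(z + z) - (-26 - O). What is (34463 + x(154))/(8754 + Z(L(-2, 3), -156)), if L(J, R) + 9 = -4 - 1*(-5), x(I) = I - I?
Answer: 34463/8752 ≈ 3.9377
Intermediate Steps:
x(I) = 0
L(J, R) = -8 (L(J, R) = -9 + (-4 - 1*(-5)) = -9 + (-4 + 5) = -9 + 1 = -8)
Z(z, O) = 26 + O + 2*z**2 (Z(z, O) = z*(2*z) + (26 + O) = 2*z**2 + (26 + O) = 26 + O + 2*z**2)
(34463 + x(154))/(8754 + Z(L(-2, 3), -156)) = (34463 + 0)/(8754 + (26 - 156 + 2*(-8)**2)) = 34463/(8754 + (26 - 156 + 2*64)) = 34463/(8754 + (26 - 156 + 128)) = 34463/(8754 - 2) = 34463/8752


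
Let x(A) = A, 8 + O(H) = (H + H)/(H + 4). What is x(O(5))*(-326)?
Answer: 20212/9 ≈ 2245.8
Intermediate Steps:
O(H) = -8 + 2*H/(4 + H) (O(H) = -8 + (H + H)/(H + 4) = -8 + (2*H)/(4 + H) = -8 + 2*H/(4 + H))
x(O(5))*(-326) = (2*(-16 - 3*5)/(4 + 5))*(-326) = (2*(-16 - 15)/9)*(-326) = (2*(⅑)*(-31))*(-326) = -62/9*(-326) = 20212/9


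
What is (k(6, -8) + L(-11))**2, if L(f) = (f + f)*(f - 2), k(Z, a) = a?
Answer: 77284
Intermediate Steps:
L(f) = 2*f*(-2 + f) (L(f) = (2*f)*(-2 + f) = 2*f*(-2 + f))
(k(6, -8) + L(-11))**2 = (-8 + 2*(-11)*(-2 - 11))**2 = (-8 + 2*(-11)*(-13))**2 = (-8 + 286)**2 = 278**2 = 77284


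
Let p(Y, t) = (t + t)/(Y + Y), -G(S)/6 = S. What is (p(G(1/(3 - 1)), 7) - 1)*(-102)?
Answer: 340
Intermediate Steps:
G(S) = -6*S
p(Y, t) = t/Y (p(Y, t) = (2*t)/((2*Y)) = (2*t)*(1/(2*Y)) = t/Y)
(p(G(1/(3 - 1)), 7) - 1)*(-102) = (7/((-6/(3 - 1))) - 1)*(-102) = (7/((-6/2)) - 1)*(-102) = (7/((-6*1/2)) - 1)*(-102) = (7/(-3) - 1)*(-102) = (7*(-1/3) - 1)*(-102) = (-7/3 - 1)*(-102) = -10/3*(-102) = 340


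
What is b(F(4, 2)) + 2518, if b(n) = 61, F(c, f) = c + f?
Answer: 2579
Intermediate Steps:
b(F(4, 2)) + 2518 = 61 + 2518 = 2579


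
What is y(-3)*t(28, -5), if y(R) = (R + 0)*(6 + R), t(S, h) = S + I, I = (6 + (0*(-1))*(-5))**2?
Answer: -576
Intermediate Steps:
I = 36 (I = (6 + 0*(-5))**2 = (6 + 0)**2 = 6**2 = 36)
t(S, h) = 36 + S (t(S, h) = S + 36 = 36 + S)
y(R) = R*(6 + R)
y(-3)*t(28, -5) = (-3*(6 - 3))*(36 + 28) = -3*3*64 = -9*64 = -576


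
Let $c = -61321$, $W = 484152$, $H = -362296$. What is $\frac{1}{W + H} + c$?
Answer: $- \frac{7472331775}{121856} \approx -61321.0$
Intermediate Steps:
$\frac{1}{W + H} + c = \frac{1}{484152 - 362296} - 61321 = \frac{1}{121856} - 61321 = - \frac{7472331775}{121856}$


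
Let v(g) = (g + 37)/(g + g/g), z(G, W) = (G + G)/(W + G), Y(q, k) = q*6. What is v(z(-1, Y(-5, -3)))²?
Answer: 146689/121 ≈ 1212.3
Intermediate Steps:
Y(q, k) = 6*q
z(G, W) = 2*G/(G + W) (z(G, W) = (2*G)/(G + W) = 2*G/(G + W))
v(g) = (37 + g)/(1 + g) (v(g) = (37 + g)/(g + 1) = (37 + g)/(1 + g))
v(z(-1, Y(-5, -3)))² = ((37 + 2*(-1)/(-1 + 6*(-5)))/(1 + 2*(-1)/(-1 + 6*(-5))))² = ((37 + 2*(-1)/(-1 - 30))/(1 + 2*(-1)/(-1 - 30)))² = ((37 + 2*(-1)/(-31))/(1 + 2*(-1)/(-31)))² = ((37 + 2*(-1)*(-1/31))/(1 + 2*(-1)*(-1/31)))² = ((37 + 2/31)/(1 + 2/31))² = ((1149/31)/(33/31))² = ((31/33)*(1149/31))² = (383/11)² = 146689/121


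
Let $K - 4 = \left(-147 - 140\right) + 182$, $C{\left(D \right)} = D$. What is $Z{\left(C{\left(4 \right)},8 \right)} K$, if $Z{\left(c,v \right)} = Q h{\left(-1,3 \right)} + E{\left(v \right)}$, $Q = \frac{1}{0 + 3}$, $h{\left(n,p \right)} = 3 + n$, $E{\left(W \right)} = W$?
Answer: $- \frac{2626}{3} \approx -875.33$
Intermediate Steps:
$Q = \frac{1}{3} \approx 0.33333$
$Z{\left(c,v \right)} = \frac{2}{3} + v$ ($Z{\left(c,v \right)} = \frac{3 - 1}{3} + v = \frac{1}{3} \cdot 2 + v = \frac{2}{3} + v$)
$K = -101$ ($K = 4 + \left(\left(-147 - 140\right) + 182\right) = 4 + \left(-287 + 182\right) = 4 - 105 = -101$)
$Z{\left(C{\left(4 \right)},8 \right)} K = \left(\frac{2}{3} + 8\right) \left(-101\right) = \frac{26}{3} \left(-101\right) = - \frac{2626}{3}$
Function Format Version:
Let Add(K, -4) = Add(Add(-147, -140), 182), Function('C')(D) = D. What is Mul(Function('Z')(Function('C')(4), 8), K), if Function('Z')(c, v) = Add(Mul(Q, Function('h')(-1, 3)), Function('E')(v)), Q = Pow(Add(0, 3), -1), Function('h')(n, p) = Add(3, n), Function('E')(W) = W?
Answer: Rational(-2626, 3) ≈ -875.33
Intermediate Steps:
Q = Rational(1, 3) (Q = Pow(3, -1) = Rational(1, 3) ≈ 0.33333)
Function('Z')(c, v) = Add(Rational(2, 3), v) (Function('Z')(c, v) = Add(Mul(Rational(1, 3), Add(3, -1)), v) = Add(Mul(Rational(1, 3), 2), v) = Add(Rational(2, 3), v))
K = -101 (K = Add(4, Add(Add(-147, -140), 182)) = Add(4, Add(-287, 182)) = Add(4, -105) = -101)
Mul(Function('Z')(Function('C')(4), 8), K) = Mul(Add(Rational(2, 3), 8), -101) = Mul(Rational(26, 3), -101) = Rational(-2626, 3)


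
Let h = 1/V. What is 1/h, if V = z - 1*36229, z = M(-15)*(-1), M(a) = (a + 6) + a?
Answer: -36205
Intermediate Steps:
M(a) = 6 + 2*a (M(a) = (6 + a) + a = 6 + 2*a)
z = 24 (z = (6 + 2*(-15))*(-1) = (6 - 30)*(-1) = -24*(-1) = 24)
V = -36205 (V = 24 - 1*36229 = 24 - 36229 = -36205)
h = -1/36205 (h = 1/(-36205) = -1/36205 ≈ -2.7620e-5)
1/h = 1/(-1/36205) = -36205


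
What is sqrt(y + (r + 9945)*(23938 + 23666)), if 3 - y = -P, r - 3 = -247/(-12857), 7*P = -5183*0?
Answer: 3*sqrt(51467152194751)/989 ≈ 21762.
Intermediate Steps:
P = 0 (P = (-5183*0)/7 = (1/7)*0 = 0)
r = 2986/989 (r = 3 - 247/(-12857) = 3 - 247*(-1/12857) = 3 + 19/989 = 2986/989 ≈ 3.0192)
y = 3 (y = 3 - (-1)*0 = 3 - 1*0 = 3 + 0 = 3)
sqrt(y + (r + 9945)*(23938 + 23666)) = sqrt(3 + (2986/989 + 9945)*(23938 + 23666)) = sqrt(3 + (9838591/989)*47604) = sqrt(3 + 468356285964/989) = sqrt(468356288931/989) = 3*sqrt(51467152194751)/989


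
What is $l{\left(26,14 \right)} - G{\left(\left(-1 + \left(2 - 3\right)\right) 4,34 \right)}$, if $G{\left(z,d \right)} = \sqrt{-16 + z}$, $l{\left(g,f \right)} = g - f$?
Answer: $12 - 2 i \sqrt{6} \approx 12.0 - 4.899 i$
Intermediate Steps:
$l{\left(26,14 \right)} - G{\left(\left(-1 + \left(2 - 3\right)\right) 4,34 \right)} = \left(26 - 14\right) - \sqrt{-16 + \left(-1 + \left(2 - 3\right)\right) 4} = \left(26 - 14\right) - \sqrt{-16 + \left(-1 - 1\right) 4} = 12 - \sqrt{-16 - 8} = 12 - \sqrt{-24} = 12 - 2 i \sqrt{6}$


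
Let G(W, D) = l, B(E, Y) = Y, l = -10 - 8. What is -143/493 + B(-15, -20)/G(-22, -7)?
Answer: 3643/4437 ≈ 0.82105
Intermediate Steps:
l = -18
G(W, D) = -18
-143/493 + B(-15, -20)/G(-22, -7) = -143/493 - 20/(-18) = -143*1/493 - 20*(-1/18) = -143/493 + 10/9 = 3643/4437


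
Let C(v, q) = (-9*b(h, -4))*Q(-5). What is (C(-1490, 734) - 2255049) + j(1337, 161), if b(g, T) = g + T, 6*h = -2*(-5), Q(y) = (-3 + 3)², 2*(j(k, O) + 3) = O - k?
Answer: -2255640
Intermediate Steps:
j(k, O) = -3 + O/2 - k/2 (j(k, O) = -3 + (O - k)/2 = -3 + (O/2 - k/2) = -3 + O/2 - k/2)
Q(y) = 0 (Q(y) = 0² = 0)
h = 5/3 (h = (-2*(-5))/6 = (⅙)*10 = 5/3 ≈ 1.6667)
b(g, T) = T + g
C(v, q) = 0 (C(v, q) = -9*(-4 + 5/3)*0 = -9*(-7/3)*0 = 21*0 = 0)
(C(-1490, 734) - 2255049) + j(1337, 161) = (0 - 2255049) + (-3 + (½)*161 - ½*1337) = -2255049 + (-3 + 161/2 - 1337/2) = -2255049 - 591 = -2255640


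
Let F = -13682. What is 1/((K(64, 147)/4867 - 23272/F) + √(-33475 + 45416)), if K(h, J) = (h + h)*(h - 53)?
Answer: -2206287600187380/13233005333746551469 + 1108566813751609*√11941/13233005333746551469 ≈ 0.0089875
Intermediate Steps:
K(h, J) = 2*h*(-53 + h) (K(h, J) = (2*h)*(-53 + h) = 2*h*(-53 + h))
1/((K(64, 147)/4867 - 23272/F) + √(-33475 + 45416)) = 1/(((2*64*(-53 + 64))/4867 - 23272/(-13682)) + √(-33475 + 45416)) = 1/(((2*64*11)*(1/4867) - 23272*(-1/13682)) + √11941) = 1/((1408*(1/4867) + 11636/6841) + √11941) = 1/((1408/4867 + 11636/6841) + √11941) = 1/(66264540/33295147 + √11941)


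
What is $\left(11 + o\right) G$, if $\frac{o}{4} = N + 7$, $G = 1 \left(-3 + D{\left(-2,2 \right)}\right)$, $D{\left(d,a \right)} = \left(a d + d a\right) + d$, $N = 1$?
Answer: $-559$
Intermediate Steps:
$D{\left(d,a \right)} = d + 2 a d$ ($D{\left(d,a \right)} = \left(a d + a d\right) + d = 2 a d + d = d + 2 a d$)
$G = -13$ ($G = 1 \left(-3 - 2 \left(1 + 2 \cdot 2\right)\right) = 1 \left(-3 - 2 \left(1 + 4\right)\right) = 1 \left(-3 - 10\right) = 1 \left(-13\right) = -13$)
$o = 32$ ($o = 4 \left(1 + 7\right) = 4 \cdot 8 = 32$)
$\left(11 + o\right) G = \left(11 + 32\right) \left(-13\right) = 43 \left(-13\right) = -559$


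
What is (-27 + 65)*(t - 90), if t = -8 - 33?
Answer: -4978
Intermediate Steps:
t = -41
(-27 + 65)*(t - 90) = (-27 + 65)*(-41 - 90) = 38*(-131) = -4978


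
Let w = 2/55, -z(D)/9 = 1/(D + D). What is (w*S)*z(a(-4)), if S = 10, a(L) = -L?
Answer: -9/22 ≈ -0.40909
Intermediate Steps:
z(D) = -9/(2*D) (z(D) = -9/(D + D) = -9*1/(2*D) = -9/(2*D))
w = 2/55 (w = 2*(1/55) = 2/55 ≈ 0.036364)
(w*S)*z(a(-4)) = ((2/55)*10)*(-9/(2*((-1*(-4))))) = 4*(-9/2/4)/11 = 4*(-9/2*¼)/11 = (4/11)*(-9/8) = -9/22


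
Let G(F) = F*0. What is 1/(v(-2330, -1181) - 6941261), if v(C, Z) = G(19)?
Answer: -1/6941261 ≈ -1.4407e-7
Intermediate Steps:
G(F) = 0
v(C, Z) = 0
1/(v(-2330, -1181) - 6941261) = 1/(0 - 6941261) = 1/(-6941261) = -1/6941261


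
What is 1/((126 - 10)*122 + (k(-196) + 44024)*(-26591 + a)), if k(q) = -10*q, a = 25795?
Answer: -1/36589112 ≈ -2.7331e-8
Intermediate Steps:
1/((126 - 10)*122 + (k(-196) + 44024)*(-26591 + a)) = 1/((126 - 10)*122 + (-10*(-196) + 44024)*(-26591 + 25795)) = 1/(116*122 + (1960 + 44024)*(-796)) = 1/(14152 + 45984*(-796)) = 1/(14152 - 36603264) = 1/(-36589112) = -1/36589112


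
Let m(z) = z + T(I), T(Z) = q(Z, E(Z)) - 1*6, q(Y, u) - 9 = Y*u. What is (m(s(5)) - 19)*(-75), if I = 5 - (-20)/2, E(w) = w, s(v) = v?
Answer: -16050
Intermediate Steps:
q(Y, u) = 9 + Y*u
I = 15 (I = 5 - (-20)/2 = 5 - 5*(-2) = 5 + 10 = 15)
T(Z) = 3 + Z**2 (T(Z) = (9 + Z*Z) - 1*6 = (9 + Z**2) - 6 = 3 + Z**2)
m(z) = 228 + z (m(z) = z + (3 + 15**2) = z + (3 + 225) = z + 228 = 228 + z)
(m(s(5)) - 19)*(-75) = ((228 + 5) - 19)*(-75) = (233 - 19)*(-75) = 214*(-75) = -16050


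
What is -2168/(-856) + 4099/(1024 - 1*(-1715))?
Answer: 1180862/293073 ≈ 4.0292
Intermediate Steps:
-2168/(-856) + 4099/(1024 - 1*(-1715)) = -2168*(-1/856) + 4099/(1024 + 1715) = 271/107 + 4099/2739 = 1180862/293073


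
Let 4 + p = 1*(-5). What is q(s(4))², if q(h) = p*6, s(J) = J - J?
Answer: 2916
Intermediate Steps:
p = -9 (p = -4 + 1*(-5) = -4 - 5 = -9)
s(J) = 0
q(h) = -54 (q(h) = -9*6 = -54)
q(s(4))² = (-54)² = 2916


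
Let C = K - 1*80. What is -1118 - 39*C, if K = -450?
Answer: 19552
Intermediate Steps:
C = -530 (C = -450 - 1*80 = -450 - 80 = -530)
-1118 - 39*C = -1118 - 39*(-530) = -1118 + 20670 = 19552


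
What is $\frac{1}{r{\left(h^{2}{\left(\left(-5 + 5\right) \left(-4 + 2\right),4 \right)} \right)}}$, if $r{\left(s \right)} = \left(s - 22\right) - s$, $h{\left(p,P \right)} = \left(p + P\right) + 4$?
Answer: $- \frac{1}{22} \approx -0.045455$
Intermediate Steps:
$h{\left(p,P \right)} = 4 + P + p$ ($h{\left(p,P \right)} = \left(P + p\right) + 4 = 4 + P + p$)
$r{\left(s \right)} = -22$ ($r{\left(s \right)} = \left(-22 + s\right) - s = -22$)
$\frac{1}{r{\left(h^{2}{\left(\left(-5 + 5\right) \left(-4 + 2\right),4 \right)} \right)}} = \frac{1}{-22} = - \frac{1}{22}$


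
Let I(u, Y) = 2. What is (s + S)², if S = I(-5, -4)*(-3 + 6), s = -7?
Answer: 1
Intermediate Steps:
S = 6 (S = 2*(-3 + 6) = 2*3 = 6)
(s + S)² = (-7 + 6)² = (-1)² = 1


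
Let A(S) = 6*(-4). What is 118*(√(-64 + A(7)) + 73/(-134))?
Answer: -4307/67 + 236*I*√22 ≈ -64.284 + 1106.9*I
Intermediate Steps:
A(S) = -24
118*(√(-64 + A(7)) + 73/(-134)) = 118*(√(-64 - 24) + 73/(-134)) = 118*(√(-88) + 73*(-1/134)) = 118*(2*I*√22 - 73/134) = 118*(-73/134 + 2*I*√22) = -4307/67 + 236*I*√22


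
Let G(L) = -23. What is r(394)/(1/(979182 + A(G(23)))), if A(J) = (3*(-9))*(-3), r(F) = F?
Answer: 385829622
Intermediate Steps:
A(J) = 81 (A(J) = -27*(-3) = 81)
r(394)/(1/(979182 + A(G(23)))) = 394/(1/(979182 + 81)) = 394/(1/979263) = 394*979263 = 385829622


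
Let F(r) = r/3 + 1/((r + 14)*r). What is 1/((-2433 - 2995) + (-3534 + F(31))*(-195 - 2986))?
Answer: 1395/15628677974 ≈ 8.9259e-8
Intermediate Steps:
F(r) = r/3 + 1/(r*(14 + r)) (F(r) = r*(1/3) + 1/((14 + r)*r) = r/3 + 1/(r*(14 + r)))
1/((-2433 - 2995) + (-3534 + F(31))*(-195 - 2986)) = 1/((-2433 - 2995) + (-3534 + (1/3)*(3 + 31**3 + 14*31**2)/(31*(14 + 31)))*(-195 - 2986)) = 1/(-5428 + (-3534 + (1/3)*(1/31)*(3 + 29791 + 14*961)/45)*(-3181)) = 1/(-5428 + (-3534 + (1/3)*(1/31)*(1/45)*(3 + 29791 + 13454))*(-3181)) = 1/(-5428 + (-3534 + (1/3)*(1/31)*(1/45)*43248)*(-3181)) = 1/(-5428 + (-3534 + 14416/1395)*(-3181)) = 1/(-5428 - 4915514/1395*(-3181)) = 1/(-5428 + 15636250034/1395) = 1/(15628677974/1395) = 1395/15628677974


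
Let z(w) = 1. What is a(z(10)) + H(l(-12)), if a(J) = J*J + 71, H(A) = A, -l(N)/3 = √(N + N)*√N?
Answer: 72 + 36*√2 ≈ 122.91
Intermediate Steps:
l(N) = -3*N*√2 (l(N) = -3*√(N + N)*√N = -3*√(2*N)*√N = -3*√2*√N*√N = -3*N*√2)
a(J) = 71 + J² (a(J) = J² + 71 = 71 + J²)
a(z(10)) + H(l(-12)) = (71 + 1²) - 3*(-12)*√2 = (71 + 1) + 36*√2 = 72 + 36*√2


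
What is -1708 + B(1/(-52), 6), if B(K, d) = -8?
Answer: -1716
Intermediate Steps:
-1708 + B(1/(-52), 6) = -1708 - 8 = -1716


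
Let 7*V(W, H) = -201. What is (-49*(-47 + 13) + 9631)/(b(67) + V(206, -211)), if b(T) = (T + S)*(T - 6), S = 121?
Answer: 79079/80075 ≈ 0.98756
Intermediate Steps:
V(W, H) = -201/7 (V(W, H) = (⅐)*(-201) = -201/7)
b(T) = (-6 + T)*(121 + T) (b(T) = (T + 121)*(T - 6) = (121 + T)*(-6 + T) = (-6 + T)*(121 + T))
(-49*(-47 + 13) + 9631)/(b(67) + V(206, -211)) = (-49*(-47 + 13) + 9631)/((-726 + 67² + 115*67) - 201/7) = (-49*(-34) + 9631)/((-726 + 4489 + 7705) - 201/7) = (1666 + 9631)/(11468 - 201/7) = 11297/(80075/7) = 11297*(7/80075) = 79079/80075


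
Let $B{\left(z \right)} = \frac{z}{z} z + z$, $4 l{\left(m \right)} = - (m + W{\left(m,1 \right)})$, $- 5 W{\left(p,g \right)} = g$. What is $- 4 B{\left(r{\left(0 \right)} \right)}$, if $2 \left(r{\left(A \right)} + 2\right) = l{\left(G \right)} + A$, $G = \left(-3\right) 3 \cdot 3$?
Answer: $- \frac{56}{5} \approx -11.2$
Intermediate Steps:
$W{\left(p,g \right)} = - \frac{g}{5}$
$G = -27$ ($G = \left(-9\right) 3 = -27$)
$l{\left(m \right)} = \frac{1}{20} - \frac{m}{4}$ ($l{\left(m \right)} = \frac{\left(-1\right) \left(m - \frac{1}{5}\right)}{4} = \frac{\left(-1\right) \left(- \frac{1}{5} + m\right)}{4} = \frac{\frac{1}{5} - m}{4} = \frac{1}{20} - \frac{m}{4}$)
$r{\left(A \right)} = \frac{7}{5} + \frac{A}{2}$ ($r{\left(A \right)} = -2 + \frac{\left(\frac{1}{20} - - \frac{27}{4}\right) + A}{2} = -2 + \frac{\left(\frac{1}{20} + \frac{27}{4}\right) + A}{2} = -2 + \frac{\frac{34}{5} + A}{2} = -2 + \left(\frac{17}{5} + \frac{A}{2}\right) = \frac{7}{5} + \frac{A}{2}$)
$B{\left(z \right)} = 2 z$ ($B{\left(z \right)} = 1 z + z = z + z = 2 z$)
$- 4 B{\left(r{\left(0 \right)} \right)} = - 4 \cdot 2 \left(\frac{7}{5} + \frac{1}{2} \cdot 0\right) = - 4 \cdot 2 \left(\frac{7}{5} + 0\right) = - 4 \cdot 2 \cdot \frac{7}{5} = \left(-4\right) \frac{14}{5} = - \frac{56}{5}$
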